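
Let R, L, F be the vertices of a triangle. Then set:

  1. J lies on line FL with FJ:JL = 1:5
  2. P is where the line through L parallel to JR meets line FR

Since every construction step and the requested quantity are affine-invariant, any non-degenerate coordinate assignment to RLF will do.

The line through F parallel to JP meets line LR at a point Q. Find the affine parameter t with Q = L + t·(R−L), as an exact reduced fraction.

t = 36/35

Work in coordinates with R = (0, 0), L = (1, 0), F = (0, 1).
1. J lies on line FL with FJ:JL = 1:5 ⇒ J = (1/6, 5/6)
2. P is where the line through L parallel to JR meets line FR ⇒ P = (0, -5)
through F parallel to JP: direction (-1/6, -35/6); meets LR at Q = (-1/35, 0)
Q = L + t·(R−L) with t = 36/35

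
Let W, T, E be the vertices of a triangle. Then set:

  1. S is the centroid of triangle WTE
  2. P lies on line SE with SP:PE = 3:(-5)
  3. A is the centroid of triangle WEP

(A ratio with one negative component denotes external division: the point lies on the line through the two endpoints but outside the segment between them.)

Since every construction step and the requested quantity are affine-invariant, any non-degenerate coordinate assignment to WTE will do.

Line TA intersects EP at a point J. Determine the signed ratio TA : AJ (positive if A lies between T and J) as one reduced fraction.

Set W = (0, 0), T = (1, 0), E = (0, 1); any affine frame gives the same invariant.
1. S is the centroid of triangle WTE ⇒ S = (1/3, 1/3)
2. P lies on line SE with SP:PE = 3:(-5) ⇒ P = (5/6, -2/3)
3. A is the centroid of triangle WEP ⇒ A = (5/18, 1/9)
line TA meets EP at J = (11/24, 1/12)
A = T + t·(J−T) with t = 4/3, so TA:AJ = 4/3:-1/3

TA:AJ = -4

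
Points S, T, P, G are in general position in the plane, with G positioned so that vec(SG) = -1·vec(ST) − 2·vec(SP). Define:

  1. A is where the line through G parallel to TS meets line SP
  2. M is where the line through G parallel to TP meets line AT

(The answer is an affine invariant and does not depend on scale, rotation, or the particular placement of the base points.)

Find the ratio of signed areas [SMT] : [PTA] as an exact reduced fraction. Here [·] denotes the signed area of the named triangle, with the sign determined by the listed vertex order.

Assign S = (0, 0), T = (1, 0), P = (0, 1), G = (-1, -2) — the answer is frame-independent, so this choice is without loss of generality.
1. A is where the line through G parallel to TS meets line SP ⇒ A = (0, -2)
2. M is where the line through G parallel to TP meets line AT ⇒ M = (-1/3, -8/3)
2·[SMT] = 8/3, 2·[PTA] = -3
[SMT]:[PTA] = 8/3:-3 = -8/9

[SMT]:[PTA] = -8/9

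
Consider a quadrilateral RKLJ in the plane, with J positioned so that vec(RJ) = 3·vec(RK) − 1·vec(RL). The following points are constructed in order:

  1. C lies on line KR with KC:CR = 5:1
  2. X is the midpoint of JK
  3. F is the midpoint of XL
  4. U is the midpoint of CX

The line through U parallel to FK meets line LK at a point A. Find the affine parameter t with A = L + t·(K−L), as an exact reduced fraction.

Choose coordinates R = (0, 0), K = (1, 0), L = (0, 1), J = (3, -1).
1. C lies on line KR with KC:CR = 5:1 ⇒ C = (1/6, 0)
2. X is the midpoint of JK ⇒ X = (2, -1/2)
3. F is the midpoint of XL ⇒ F = (1, 1/4)
4. U is the midpoint of CX ⇒ U = (13/12, -1/4)
through U parallel to FK: direction (0, -1/4); meets LK at A = (13/12, -1/12)
A = L + t·(K−L) with t = 13/12

t = 13/12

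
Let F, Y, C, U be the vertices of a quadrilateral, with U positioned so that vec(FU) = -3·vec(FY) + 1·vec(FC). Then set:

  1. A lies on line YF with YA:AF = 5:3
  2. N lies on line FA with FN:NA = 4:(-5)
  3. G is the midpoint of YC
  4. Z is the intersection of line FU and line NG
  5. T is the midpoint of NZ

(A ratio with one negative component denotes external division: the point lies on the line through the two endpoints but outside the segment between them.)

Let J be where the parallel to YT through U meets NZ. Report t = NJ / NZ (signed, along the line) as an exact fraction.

t = 107/30

Choose coordinates F = (0, 0), Y = (1, 0), C = (0, 1), U = (-3, 1).
1. A lies on line YF with YA:AF = 5:3 ⇒ A = (3/8, 0)
2. N lies on line FA with FN:NA = 4:(-5) ⇒ N = (-3/2, 0)
3. G is the midpoint of YC ⇒ G = (1/2, 1/2)
4. Z is the intersection of line FU and line NG ⇒ Z = (-9/14, 3/14)
5. T is the midpoint of NZ ⇒ T = (-15/14, 3/28)
through U parallel to YT: direction (-29/14, 3/28); meets NZ at J = (109/70, 107/140)
J = N + t·(Z−N) with t = 107/30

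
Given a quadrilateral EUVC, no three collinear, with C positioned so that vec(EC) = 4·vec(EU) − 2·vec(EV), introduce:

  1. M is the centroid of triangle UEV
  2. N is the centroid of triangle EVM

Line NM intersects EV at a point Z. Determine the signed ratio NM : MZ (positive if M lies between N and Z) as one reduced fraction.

Choose coordinates E = (0, 0), U = (1, 0), V = (0, 1), C = (4, -2).
1. M is the centroid of triangle UEV ⇒ M = (1/3, 1/3)
2. N is the centroid of triangle EVM ⇒ N = (1/9, 4/9)
line NM meets EV at Z = (0, 1/2)
M = N + t·(Z−N) with t = -2, so NM:MZ = -2:3

NM:MZ = -2/3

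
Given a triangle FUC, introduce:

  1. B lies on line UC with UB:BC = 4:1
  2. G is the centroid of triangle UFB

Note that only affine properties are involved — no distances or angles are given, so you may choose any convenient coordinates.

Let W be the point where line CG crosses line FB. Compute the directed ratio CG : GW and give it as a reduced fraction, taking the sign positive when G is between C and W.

CG:GW = -7/4

Choose coordinates F = (0, 0), U = (1, 0), C = (0, 1).
1. B lies on line UC with UB:BC = 4:1 ⇒ B = (1/5, 4/5)
2. G is the centroid of triangle UFB ⇒ G = (2/5, 4/15)
line CG meets FB at W = (6/35, 24/35)
G = C + t·(W−C) with t = 7/3, so CG:GW = 7/3:-4/3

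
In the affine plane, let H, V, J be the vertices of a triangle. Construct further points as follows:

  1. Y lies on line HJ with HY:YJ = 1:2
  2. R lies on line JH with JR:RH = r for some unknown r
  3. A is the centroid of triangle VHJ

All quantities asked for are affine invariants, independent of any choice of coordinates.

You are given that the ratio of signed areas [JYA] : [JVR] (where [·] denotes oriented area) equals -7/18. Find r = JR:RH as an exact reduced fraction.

Assign H = (0, 0), V = (1, 0), J = (0, 1) — the answer is frame-independent, so this choice is without loss of generality.
1. Y lies on line HJ with HY:YJ = 1:2 ⇒ Y = (0, 1/3)
2. With JR:RH = r, write λ = r/(r+1) so R = J + λ·(H−J); R is affine-linear in λ
3. A is the centroid of triangle VHJ ⇒ A = (1/3, 1/3)
Every point depending on R is an affine combination of R and λ-independent points, so each such coordinate is linear in λ; the λ² term in each signed area is a multiple of (H−J)×(H−J) = 0, so 2·[JYA] and 2·[JVR] are each linear in λ. Evaluating at λ=0 and λ=1:
  2·[JYA] = 2/9,   2·[JVR] = −λ
So [JYA]:[JVR] = (2/9) / (−λ). Setting this equal to -7/18:
  2/9 = -7/18·(−λ)  ⇒  λ = 4/7
Then r = λ/(1−λ) = (4/7)/(3/7) = 4/3. Check: with r = 4/3, R = (0, 3/7) and [JYA]:[JVR] = -7/18 as required.

r = 4/3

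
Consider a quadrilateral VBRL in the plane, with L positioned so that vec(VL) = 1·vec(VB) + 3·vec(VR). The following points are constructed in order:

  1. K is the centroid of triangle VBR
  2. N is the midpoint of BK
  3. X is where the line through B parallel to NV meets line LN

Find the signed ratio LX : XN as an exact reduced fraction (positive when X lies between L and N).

Work in coordinates with V = (0, 0), B = (1, 0), R = (0, 1), L = (1, 3).
1. K is the centroid of triangle VBR ⇒ K = (1/3, 1/3)
2. N is the midpoint of BK ⇒ N = (2/3, 1/6)
3. X is where the line through B parallel to NV meets line LN ⇒ X = (7/11, -1/11)
X = L + t·(N−L) with t = 12/11, so LX:XN = t:(1−t) = 12/11:-1/11

LX:XN = -12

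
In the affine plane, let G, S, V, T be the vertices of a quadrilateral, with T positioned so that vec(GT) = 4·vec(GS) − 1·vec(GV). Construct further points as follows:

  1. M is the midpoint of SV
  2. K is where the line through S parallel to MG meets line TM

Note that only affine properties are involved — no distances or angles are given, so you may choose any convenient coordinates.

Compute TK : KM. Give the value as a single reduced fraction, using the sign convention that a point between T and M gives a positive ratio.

Assign G = (0, 0), S = (1, 0), V = (0, 1), T = (4, -1) — the answer is frame-independent, so this choice is without loss of generality.
1. M is the midpoint of SV ⇒ M = (1/2, 1/2)
2. K is where the line through S parallel to MG meets line TM ⇒ K = (6/5, 1/5)
K = T + t·(M−T) with t = 4/5, so TK:KM = t:(1−t) = 4/5:1/5

TK:KM = 4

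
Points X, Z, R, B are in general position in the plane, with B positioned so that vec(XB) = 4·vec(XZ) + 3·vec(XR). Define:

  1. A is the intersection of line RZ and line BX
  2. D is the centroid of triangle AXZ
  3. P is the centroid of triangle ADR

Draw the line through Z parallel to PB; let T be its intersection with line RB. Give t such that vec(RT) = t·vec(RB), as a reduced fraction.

Choose coordinates X = (0, 0), Z = (1, 0), R = (0, 1), B = (4, 3).
1. A is the intersection of line RZ and line BX ⇒ A = (4/7, 3/7)
2. D is the centroid of triangle AXZ ⇒ D = (11/21, 1/7)
3. P is the centroid of triangle ADR ⇒ P = (23/63, 11/21)
through Z parallel to PB: direction (229/63, 52/21); meets RB at T = (770/83, 468/83)
T = R + t·(B−R) with t = 385/166

t = 385/166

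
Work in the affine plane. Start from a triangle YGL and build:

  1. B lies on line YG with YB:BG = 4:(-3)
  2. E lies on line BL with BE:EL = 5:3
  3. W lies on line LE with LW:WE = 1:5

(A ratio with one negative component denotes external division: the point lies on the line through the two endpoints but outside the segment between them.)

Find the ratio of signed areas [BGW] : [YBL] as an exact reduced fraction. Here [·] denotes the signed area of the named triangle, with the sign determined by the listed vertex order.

Work in coordinates with Y = (0, 0), G = (1, 0), L = (0, 1).
1. B lies on line YG with YB:BG = 4:(-3) ⇒ B = (4, 0)
2. E lies on line BL with BE:EL = 5:3 ⇒ E = (3/2, 5/8)
3. W lies on line LE with LW:WE = 1:5 ⇒ W = (1/4, 15/16)
2·[BGW] = -45/16, 2·[YBL] = 4
[BGW]:[YBL] = -45/16:4 = -45/64

[BGW]:[YBL] = -45/64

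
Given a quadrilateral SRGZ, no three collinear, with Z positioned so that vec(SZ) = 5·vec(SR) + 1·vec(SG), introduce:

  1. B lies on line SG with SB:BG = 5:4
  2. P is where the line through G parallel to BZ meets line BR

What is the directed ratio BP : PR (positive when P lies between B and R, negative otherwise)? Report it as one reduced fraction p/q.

BP:PR = -20/49

Work in coordinates with S = (0, 0), R = (1, 0), G = (0, 1), Z = (5, 1).
1. B lies on line SG with SB:BG = 5:4 ⇒ B = (0, 5/9)
2. P is where the line through G parallel to BZ meets line BR ⇒ P = (-20/29, 245/261)
P = B + t·(R−B) with t = -20/29, so BP:PR = t:(1−t) = -20/29:49/29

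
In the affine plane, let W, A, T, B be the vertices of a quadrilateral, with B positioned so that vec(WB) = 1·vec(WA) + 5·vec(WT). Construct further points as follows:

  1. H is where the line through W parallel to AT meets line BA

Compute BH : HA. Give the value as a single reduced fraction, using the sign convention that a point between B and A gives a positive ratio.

BH:HA = -6

Assign W = (0, 0), A = (1, 0), T = (0, 1), B = (1, 5) — the answer is frame-independent, so this choice is without loss of generality.
1. H is where the line through W parallel to AT meets line BA ⇒ H = (1, -1)
H = B + t·(A−B) with t = 6/5, so BH:HA = t:(1−t) = 6/5:-1/5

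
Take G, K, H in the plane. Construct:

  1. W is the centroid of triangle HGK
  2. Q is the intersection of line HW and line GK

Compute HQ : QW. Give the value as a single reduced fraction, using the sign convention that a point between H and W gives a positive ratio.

HQ:QW = -3

Work in coordinates with G = (0, 0), K = (1, 0), H = (0, 1).
1. W is the centroid of triangle HGK ⇒ W = (1/3, 1/3)
2. Q is the intersection of line HW and line GK ⇒ Q = (1/2, 0)
Q = H + t·(W−H) with t = 3/2, so HQ:QW = t:(1−t) = 3/2:-1/2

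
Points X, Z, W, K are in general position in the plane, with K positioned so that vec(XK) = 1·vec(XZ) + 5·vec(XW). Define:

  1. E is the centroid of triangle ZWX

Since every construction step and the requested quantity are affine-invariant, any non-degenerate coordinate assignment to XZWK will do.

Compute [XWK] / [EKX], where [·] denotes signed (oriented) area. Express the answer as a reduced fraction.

Set X = (0, 0), Z = (1, 0), W = (0, 1), K = (1, 5); any affine frame gives the same invariant.
1. E is the centroid of triangle ZWX ⇒ E = (1/3, 1/3)
2·[XWK] = -1, 2·[EKX] = 4/3
[XWK]:[EKX] = -1:4/3 = -3/4

[XWK]:[EKX] = -3/4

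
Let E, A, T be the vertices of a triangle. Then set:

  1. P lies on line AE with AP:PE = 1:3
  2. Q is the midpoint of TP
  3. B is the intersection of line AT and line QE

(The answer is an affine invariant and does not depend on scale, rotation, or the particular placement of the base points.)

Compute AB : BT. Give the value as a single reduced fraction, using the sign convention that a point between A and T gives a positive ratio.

AB:BT = 4/3

Assign E = (0, 0), A = (1, 0), T = (0, 1) — the answer is frame-independent, so this choice is without loss of generality.
1. P lies on line AE with AP:PE = 1:3 ⇒ P = (3/4, 0)
2. Q is the midpoint of TP ⇒ Q = (3/8, 1/2)
3. B is the intersection of line AT and line QE ⇒ B = (3/7, 4/7)
B = A + t·(T−A) with t = 4/7, so AB:BT = t:(1−t) = 4/7:3/7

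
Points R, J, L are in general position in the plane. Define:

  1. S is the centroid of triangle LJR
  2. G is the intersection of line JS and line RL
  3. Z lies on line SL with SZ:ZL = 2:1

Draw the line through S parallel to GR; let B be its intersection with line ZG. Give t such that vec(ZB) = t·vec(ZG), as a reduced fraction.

Set R = (0, 0), J = (1, 0), L = (0, 1); any affine frame gives the same invariant.
1. S is the centroid of triangle LJR ⇒ S = (1/3, 1/3)
2. G is the intersection of line JS and line RL ⇒ G = (0, 1/2)
3. Z lies on line SL with SZ:ZL = 2:1 ⇒ Z = (1/9, 7/9)
through S parallel to GR: direction (0, -1/2); meets ZG at B = (1/3, 4/3)
B = Z + t·(G−Z) with t = -2

t = -2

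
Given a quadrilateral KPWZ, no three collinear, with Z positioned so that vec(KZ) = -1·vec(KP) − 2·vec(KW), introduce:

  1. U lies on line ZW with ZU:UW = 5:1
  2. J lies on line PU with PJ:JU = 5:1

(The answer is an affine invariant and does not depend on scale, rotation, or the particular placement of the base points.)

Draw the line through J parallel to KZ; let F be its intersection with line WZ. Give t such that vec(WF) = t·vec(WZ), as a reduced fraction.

t = 23/36

Set K = (0, 0), P = (1, 0), W = (0, 1), Z = (-1, -2); any affine frame gives the same invariant.
1. U lies on line ZW with ZU:UW = 5:1 ⇒ U = (-1/6, 1/2)
2. J lies on line PU with PJ:JU = 5:1 ⇒ J = (1/36, 5/12)
through J parallel to KZ: direction (-1, -2); meets WZ at F = (-23/36, -11/12)
F = W + t·(Z−W) with t = 23/36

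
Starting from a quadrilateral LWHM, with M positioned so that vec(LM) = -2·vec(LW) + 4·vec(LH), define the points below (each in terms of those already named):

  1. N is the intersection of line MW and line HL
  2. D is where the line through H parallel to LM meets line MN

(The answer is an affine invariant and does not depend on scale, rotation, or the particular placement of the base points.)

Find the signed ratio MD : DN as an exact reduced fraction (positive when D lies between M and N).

Work in coordinates with L = (0, 0), W = (1, 0), H = (0, 1), M = (-2, 4).
1. N is the intersection of line MW and line HL ⇒ N = (0, 4/3)
2. D is where the line through H parallel to LM meets line MN ⇒ D = (-1/2, 2)
D = M + t·(N−M) with t = 3/4, so MD:DN = t:(1−t) = 3/4:1/4

MD:DN = 3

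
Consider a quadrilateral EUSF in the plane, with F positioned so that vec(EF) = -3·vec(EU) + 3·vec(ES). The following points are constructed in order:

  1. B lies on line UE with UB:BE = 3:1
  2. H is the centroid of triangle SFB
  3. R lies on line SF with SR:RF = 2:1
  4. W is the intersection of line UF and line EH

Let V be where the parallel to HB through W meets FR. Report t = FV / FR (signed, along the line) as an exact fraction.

t = 99/62

Set E = (0, 0), U = (1, 0), S = (0, 1), F = (-3, 3); any affine frame gives the same invariant.
1. B lies on line UE with UB:BE = 3:1 ⇒ B = (1/4, 0)
2. H is the centroid of triangle SFB ⇒ H = (-11/12, 4/3)
3. R lies on line SF with SR:RF = 2:1 ⇒ R = (-2, 7/3)
4. W is the intersection of line UF and line EH ⇒ W = (-33/31, 48/31)
through W parallel to HB: direction (7/6, -4/3); meets FR at V = (-87/62, 60/31)
V = F + t·(R−F) with t = 99/62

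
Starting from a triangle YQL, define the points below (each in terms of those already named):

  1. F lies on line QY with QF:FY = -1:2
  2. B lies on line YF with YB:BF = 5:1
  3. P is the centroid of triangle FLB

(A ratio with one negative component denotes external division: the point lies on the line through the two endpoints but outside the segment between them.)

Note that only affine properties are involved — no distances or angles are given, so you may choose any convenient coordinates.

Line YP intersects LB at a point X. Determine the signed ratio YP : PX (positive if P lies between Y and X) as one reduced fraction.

YP:PX = -16

Work in coordinates with Y = (0, 0), Q = (1, 0), L = (0, 1).
1. F lies on line QY with QF:FY = -1:2 ⇒ F = (2, 0)
2. B lies on line YF with YB:BF = 5:1 ⇒ B = (5/3, 0)
3. P is the centroid of triangle FLB ⇒ P = (11/9, 1/3)
line YP meets LB at X = (55/48, 5/16)
P = Y + t·(X−Y) with t = 16/15, so YP:PX = 16/15:-1/15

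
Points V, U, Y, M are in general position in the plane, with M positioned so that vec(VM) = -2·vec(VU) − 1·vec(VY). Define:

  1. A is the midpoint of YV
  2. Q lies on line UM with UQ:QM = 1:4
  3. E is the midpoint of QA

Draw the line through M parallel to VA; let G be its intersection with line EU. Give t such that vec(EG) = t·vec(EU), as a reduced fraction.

t = -11/4

Choose coordinates V = (0, 0), U = (1, 0), Y = (0, 1), M = (-2, -1).
1. A is the midpoint of YV ⇒ A = (0, 1/2)
2. Q lies on line UM with UQ:QM = 1:4 ⇒ Q = (2/5, -1/5)
3. E is the midpoint of QA ⇒ E = (1/5, 3/20)
through M parallel to VA: direction (0, 1/2); meets EU at G = (-2, 9/16)
G = E + t·(U−E) with t = -11/4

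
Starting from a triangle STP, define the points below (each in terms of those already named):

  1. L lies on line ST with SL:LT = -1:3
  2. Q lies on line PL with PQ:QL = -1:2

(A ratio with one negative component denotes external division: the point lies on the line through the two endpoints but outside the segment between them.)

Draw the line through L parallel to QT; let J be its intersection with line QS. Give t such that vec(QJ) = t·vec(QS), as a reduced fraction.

t = 3/2

Assign S = (0, 0), T = (1, 0), P = (0, 1) — the answer is frame-independent, so this choice is without loss of generality.
1. L lies on line ST with SL:LT = -1:3 ⇒ L = (-1/2, 0)
2. Q lies on line PL with PQ:QL = -1:2 ⇒ Q = (1/2, 2)
through L parallel to QT: direction (1/2, -2); meets QS at J = (-1/4, -1)
J = Q + t·(S−Q) with t = 3/2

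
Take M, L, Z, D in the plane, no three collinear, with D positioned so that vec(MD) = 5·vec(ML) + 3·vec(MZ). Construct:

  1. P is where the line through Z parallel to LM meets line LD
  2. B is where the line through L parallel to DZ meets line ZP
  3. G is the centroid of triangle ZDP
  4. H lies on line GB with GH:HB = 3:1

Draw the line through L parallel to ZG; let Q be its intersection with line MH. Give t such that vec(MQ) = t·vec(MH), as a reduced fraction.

Assign M = (0, 0), L = (1, 0), Z = (0, 1), D = (5, 3) — the answer is frame-independent, so this choice is without loss of generality.
1. P is where the line through Z parallel to LM meets line LD ⇒ P = (7/3, 1)
2. B is where the line through L parallel to DZ meets line ZP ⇒ B = (7/2, 1)
3. G is the centroid of triangle ZDP ⇒ G = (22/9, 5/3)
4. H lies on line GB with GH:HB = 3:1 ⇒ H = (233/72, 7/6)
through L parallel to ZG: direction (22/9, 2/3); meets MH at Q = (-233/75, -28/25)
Q = M + t·(H−M) with t = -24/25

t = -24/25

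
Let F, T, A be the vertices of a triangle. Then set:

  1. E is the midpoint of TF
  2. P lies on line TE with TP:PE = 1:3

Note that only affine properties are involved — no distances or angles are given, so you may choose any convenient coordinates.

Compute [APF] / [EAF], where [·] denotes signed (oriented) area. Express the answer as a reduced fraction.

Choose coordinates F = (0, 0), T = (1, 0), A = (0, 1).
1. E is the midpoint of TF ⇒ E = (1/2, 0)
2. P lies on line TE with TP:PE = 1:3 ⇒ P = (7/8, 0)
2·[APF] = -7/8, 2·[EAF] = 1/2
[APF]:[EAF] = -7/8:1/2 = -7/4

[APF]:[EAF] = -7/4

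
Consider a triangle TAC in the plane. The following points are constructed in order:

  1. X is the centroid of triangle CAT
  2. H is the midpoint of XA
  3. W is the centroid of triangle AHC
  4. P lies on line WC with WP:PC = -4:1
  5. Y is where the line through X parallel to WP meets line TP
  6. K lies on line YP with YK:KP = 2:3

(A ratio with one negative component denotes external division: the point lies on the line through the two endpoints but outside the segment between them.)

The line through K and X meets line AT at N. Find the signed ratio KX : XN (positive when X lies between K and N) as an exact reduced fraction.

Set T = (0, 0), A = (1, 0), C = (0, 1); any affine frame gives the same invariant.
1. X is the centroid of triangle CAT ⇒ X = (1/3, 1/3)
2. H is the midpoint of XA ⇒ H = (2/3, 1/6)
3. W is the centroid of triangle AHC ⇒ W = (5/9, 7/18)
4. P lies on line WC with WP:PC = -4:1 ⇒ P = (-5/27, 65/54)
5. Y is where the line through X parallel to WP meets line TP ⇒ Y = (-7/54, 91/108)
6. K lies on line YP with YK:KP = 2:3 ⇒ K = (-41/270, 533/540)
line KX meets AT at N = (205/353, 0)
X = K + t·(N−K) with t = 353/533, so KX:XN = 353/533:180/533

KX:XN = 353/180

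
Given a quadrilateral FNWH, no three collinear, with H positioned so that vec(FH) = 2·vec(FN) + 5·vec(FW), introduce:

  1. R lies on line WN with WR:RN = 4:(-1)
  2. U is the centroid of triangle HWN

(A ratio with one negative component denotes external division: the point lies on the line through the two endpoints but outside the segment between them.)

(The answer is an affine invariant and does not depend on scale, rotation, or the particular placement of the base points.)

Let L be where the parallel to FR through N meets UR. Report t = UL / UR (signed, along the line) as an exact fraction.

Work in coordinates with F = (0, 0), N = (1, 0), W = (0, 1), H = (2, 5).
1. R lies on line WN with WR:RN = 4:(-1) ⇒ R = (4/3, -1/3)
2. U is the centroid of triangle HWN ⇒ U = (1, 2)
through N parallel to FR: direction (4/3, -1/3); meets UR at L = (35/27, -2/27)
L = U + t·(R−U) with t = 8/9

t = 8/9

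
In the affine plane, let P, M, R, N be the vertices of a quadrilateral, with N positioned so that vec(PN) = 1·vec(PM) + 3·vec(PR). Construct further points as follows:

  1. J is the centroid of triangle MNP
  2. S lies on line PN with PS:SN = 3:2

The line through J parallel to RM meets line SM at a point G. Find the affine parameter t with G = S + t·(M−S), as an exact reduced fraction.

t = 11/21

Work in coordinates with P = (0, 0), M = (1, 0), R = (0, 1), N = (1, 3).
1. J is the centroid of triangle MNP ⇒ J = (2/3, 1)
2. S lies on line PN with PS:SN = 3:2 ⇒ S = (3/5, 9/5)
through J parallel to RM: direction (1, -1); meets SM at G = (17/21, 6/7)
G = S + t·(M−S) with t = 11/21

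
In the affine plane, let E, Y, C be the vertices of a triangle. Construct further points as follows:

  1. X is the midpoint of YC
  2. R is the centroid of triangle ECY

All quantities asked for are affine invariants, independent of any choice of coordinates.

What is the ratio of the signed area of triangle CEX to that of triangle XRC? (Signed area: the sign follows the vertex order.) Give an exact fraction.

[CEX]:[XRC] = -3

Set E = (0, 0), Y = (1, 0), C = (0, 1); any affine frame gives the same invariant.
1. X is the midpoint of YC ⇒ X = (1/2, 1/2)
2. R is the centroid of triangle ECY ⇒ R = (1/3, 1/3)
2·[CEX] = 1/2, 2·[XRC] = -1/6
[CEX]:[XRC] = 1/2:-1/6 = -3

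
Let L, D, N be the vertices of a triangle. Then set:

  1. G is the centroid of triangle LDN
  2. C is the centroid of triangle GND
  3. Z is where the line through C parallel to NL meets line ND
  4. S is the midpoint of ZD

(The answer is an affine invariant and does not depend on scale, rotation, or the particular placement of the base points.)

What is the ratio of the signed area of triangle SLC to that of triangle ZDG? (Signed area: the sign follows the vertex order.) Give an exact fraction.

Work in coordinates with L = (0, 0), D = (1, 0), N = (0, 1).
1. G is the centroid of triangle LDN ⇒ G = (1/3, 1/3)
2. C is the centroid of triangle GND ⇒ C = (4/9, 4/9)
3. Z is where the line through C parallel to NL meets line ND ⇒ Z = (4/9, 5/9)
4. S is the midpoint of ZD ⇒ S = (13/18, 5/18)
2·[SLC] = -16/81, 2·[ZDG] = -5/27
[SLC]:[ZDG] = -16/81:-5/27 = 16/15

[SLC]:[ZDG] = 16/15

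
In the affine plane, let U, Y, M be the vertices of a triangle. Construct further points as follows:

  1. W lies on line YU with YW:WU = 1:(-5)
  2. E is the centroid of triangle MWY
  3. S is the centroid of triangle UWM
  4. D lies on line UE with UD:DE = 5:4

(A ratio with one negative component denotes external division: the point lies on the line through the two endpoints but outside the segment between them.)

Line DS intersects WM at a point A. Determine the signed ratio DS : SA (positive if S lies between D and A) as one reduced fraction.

Choose coordinates U = (0, 0), Y = (1, 0), M = (0, 1).
1. W lies on line YU with YW:WU = 1:(-5) ⇒ W = (5/4, 0)
2. E is the centroid of triangle MWY ⇒ E = (3/4, 1/3)
3. S is the centroid of triangle UWM ⇒ S = (5/12, 1/3)
4. D lies on line UE with UD:DE = 5:4 ⇒ D = (5/12, 5/27)
line DS meets WM at A = (5/12, 2/3)
S = D + t·(A−D) with t = 4/13, so DS:SA = 4/13:9/13

DS:SA = 4/9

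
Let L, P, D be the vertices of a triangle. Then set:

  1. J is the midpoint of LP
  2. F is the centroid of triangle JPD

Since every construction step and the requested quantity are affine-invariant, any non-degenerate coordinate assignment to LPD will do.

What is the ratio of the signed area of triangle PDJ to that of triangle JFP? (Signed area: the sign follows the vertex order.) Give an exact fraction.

Choose coordinates L = (0, 0), P = (1, 0), D = (0, 1).
1. J is the midpoint of LP ⇒ J = (1/2, 0)
2. F is the centroid of triangle JPD ⇒ F = (1/2, 1/3)
2·[PDJ] = 1/2, 2·[JFP] = -1/6
[PDJ]:[JFP] = 1/2:-1/6 = -3

[PDJ]:[JFP] = -3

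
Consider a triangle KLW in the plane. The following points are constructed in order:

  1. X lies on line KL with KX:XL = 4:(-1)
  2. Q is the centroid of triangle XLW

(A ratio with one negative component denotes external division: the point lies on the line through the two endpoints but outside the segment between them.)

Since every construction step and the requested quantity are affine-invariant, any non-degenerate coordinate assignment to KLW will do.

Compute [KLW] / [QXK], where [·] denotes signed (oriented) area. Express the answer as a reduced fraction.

[KLW]:[QXK] = -9/4

Assign K = (0, 0), L = (1, 0), W = (0, 1) — the answer is frame-independent, so this choice is without loss of generality.
1. X lies on line KL with KX:XL = 4:(-1) ⇒ X = (4/3, 0)
2. Q is the centroid of triangle XLW ⇒ Q = (7/9, 1/3)
2·[KLW] = 1, 2·[QXK] = -4/9
[KLW]:[QXK] = 1:-4/9 = -9/4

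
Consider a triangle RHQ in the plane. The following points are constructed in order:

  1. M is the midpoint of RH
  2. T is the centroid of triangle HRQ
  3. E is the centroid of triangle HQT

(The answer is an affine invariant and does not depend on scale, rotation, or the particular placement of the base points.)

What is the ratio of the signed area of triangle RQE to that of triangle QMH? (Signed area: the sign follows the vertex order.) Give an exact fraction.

[RQE]:[QMH] = -8/9

Choose coordinates R = (0, 0), H = (1, 0), Q = (0, 1).
1. M is the midpoint of RH ⇒ M = (1/2, 0)
2. T is the centroid of triangle HRQ ⇒ T = (1/3, 1/3)
3. E is the centroid of triangle HQT ⇒ E = (4/9, 4/9)
2·[RQE] = -4/9, 2·[QMH] = 1/2
[RQE]:[QMH] = -4/9:1/2 = -8/9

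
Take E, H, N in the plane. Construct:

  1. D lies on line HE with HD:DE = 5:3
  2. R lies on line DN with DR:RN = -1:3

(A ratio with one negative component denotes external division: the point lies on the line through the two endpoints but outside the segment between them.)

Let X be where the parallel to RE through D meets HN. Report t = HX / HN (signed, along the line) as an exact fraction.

t = -5

Set E = (0, 0), H = (1, 0), N = (0, 1); any affine frame gives the same invariant.
1. D lies on line HE with HD:DE = 5:3 ⇒ D = (3/8, 0)
2. R lies on line DN with DR:RN = -1:3 ⇒ R = (9/16, -1/2)
through D parallel to RE: direction (-9/16, 1/2); meets HN at X = (6, -5)
X = H + t·(N−H) with t = -5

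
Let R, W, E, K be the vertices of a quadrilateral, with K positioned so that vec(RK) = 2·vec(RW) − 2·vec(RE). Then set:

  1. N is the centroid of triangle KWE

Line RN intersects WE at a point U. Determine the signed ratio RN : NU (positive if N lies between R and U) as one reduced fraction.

RN:NU = 2

Set R = (0, 0), W = (1, 0), E = (0, 1), K = (2, -2); any affine frame gives the same invariant.
1. N is the centroid of triangle KWE ⇒ N = (1, -1/3)
line RN meets WE at U = (3/2, -1/2)
N = R + t·(U−R) with t = 2/3, so RN:NU = 2/3:1/3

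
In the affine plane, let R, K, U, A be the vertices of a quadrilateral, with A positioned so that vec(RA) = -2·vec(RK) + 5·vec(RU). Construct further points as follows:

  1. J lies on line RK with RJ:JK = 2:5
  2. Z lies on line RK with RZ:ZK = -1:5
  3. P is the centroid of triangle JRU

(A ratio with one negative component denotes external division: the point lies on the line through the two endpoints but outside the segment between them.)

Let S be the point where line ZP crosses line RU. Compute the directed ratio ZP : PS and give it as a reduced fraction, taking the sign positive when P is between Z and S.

ZP:PS = -29/8

Assign R = (0, 0), K = (1, 0), U = (0, 1), A = (-2, 5) — the answer is frame-independent, so this choice is without loss of generality.
1. J lies on line RK with RJ:JK = 2:5 ⇒ J = (2/7, 0)
2. Z lies on line RK with RZ:ZK = -1:5 ⇒ Z = (-1/4, 0)
3. P is the centroid of triangle JRU ⇒ P = (2/21, 1/3)
line ZP meets RU at S = (0, 7/29)
P = Z + t·(S−Z) with t = 29/21, so ZP:PS = 29/21:-8/21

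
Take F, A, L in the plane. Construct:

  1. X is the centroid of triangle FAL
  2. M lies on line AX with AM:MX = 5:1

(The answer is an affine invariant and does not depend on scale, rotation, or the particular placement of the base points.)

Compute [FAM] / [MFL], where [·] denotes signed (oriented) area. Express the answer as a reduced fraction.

Work in coordinates with F = (0, 0), A = (1, 0), L = (0, 1).
1. X is the centroid of triangle FAL ⇒ X = (1/3, 1/3)
2. M lies on line AX with AM:MX = 5:1 ⇒ M = (4/9, 5/18)
2·[FAM] = 5/18, 2·[MFL] = -4/9
[FAM]:[MFL] = 5/18:-4/9 = -5/8

[FAM]:[MFL] = -5/8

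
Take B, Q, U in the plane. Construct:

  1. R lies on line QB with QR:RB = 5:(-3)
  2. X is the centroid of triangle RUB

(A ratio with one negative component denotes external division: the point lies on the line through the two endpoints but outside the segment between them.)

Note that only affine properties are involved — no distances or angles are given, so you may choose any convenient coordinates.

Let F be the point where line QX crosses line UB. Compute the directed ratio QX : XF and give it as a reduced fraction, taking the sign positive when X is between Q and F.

QX:XF = -3

Choose coordinates B = (0, 0), Q = (1, 0), U = (0, 1).
1. R lies on line QB with QR:RB = 5:(-3) ⇒ R = (-3/2, 0)
2. X is the centroid of triangle RUB ⇒ X = (-1/2, 1/3)
line QX meets UB at F = (0, 2/9)
X = Q + t·(F−Q) with t = 3/2, so QX:XF = 3/2:-1/2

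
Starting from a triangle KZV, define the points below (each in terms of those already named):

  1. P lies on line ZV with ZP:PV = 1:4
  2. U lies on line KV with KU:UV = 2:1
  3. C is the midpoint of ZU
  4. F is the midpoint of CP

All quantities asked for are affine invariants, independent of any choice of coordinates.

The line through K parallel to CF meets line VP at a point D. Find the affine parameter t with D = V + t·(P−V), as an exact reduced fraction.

t = 9/4

Set K = (0, 0), Z = (1, 0), V = (0, 1); any affine frame gives the same invariant.
1. P lies on line ZV with ZP:PV = 1:4 ⇒ P = (4/5, 1/5)
2. U lies on line KV with KU:UV = 2:1 ⇒ U = (0, 2/3)
3. C is the midpoint of ZU ⇒ C = (1/2, 1/3)
4. F is the midpoint of CP ⇒ F = (13/20, 4/15)
through K parallel to CF: direction (3/20, -1/15); meets VP at D = (9/5, -4/5)
D = V + t·(P−V) with t = 9/4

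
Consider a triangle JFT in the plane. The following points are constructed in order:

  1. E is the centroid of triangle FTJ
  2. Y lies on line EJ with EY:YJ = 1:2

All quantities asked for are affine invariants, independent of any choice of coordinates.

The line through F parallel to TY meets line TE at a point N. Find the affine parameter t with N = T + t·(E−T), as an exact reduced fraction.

t = 5

Work in coordinates with J = (0, 0), F = (1, 0), T = (0, 1).
1. E is the centroid of triangle FTJ ⇒ E = (1/3, 1/3)
2. Y lies on line EJ with EY:YJ = 1:2 ⇒ Y = (2/9, 2/9)
through F parallel to TY: direction (2/9, -7/9); meets TE at N = (5/3, -7/3)
N = T + t·(E−T) with t = 5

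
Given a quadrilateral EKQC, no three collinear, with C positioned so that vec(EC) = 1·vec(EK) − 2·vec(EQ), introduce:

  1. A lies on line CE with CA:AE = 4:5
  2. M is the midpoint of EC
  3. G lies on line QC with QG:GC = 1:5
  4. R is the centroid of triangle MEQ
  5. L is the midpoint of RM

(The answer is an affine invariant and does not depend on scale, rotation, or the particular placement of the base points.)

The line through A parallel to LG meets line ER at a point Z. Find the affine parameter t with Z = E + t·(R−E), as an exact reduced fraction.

t = 20/9

Set E = (0, 0), K = (1, 0), Q = (0, 1), C = (1, -2); any affine frame gives the same invariant.
1. A lies on line CE with CA:AE = 4:5 ⇒ A = (5/9, -10/9)
2. M is the midpoint of EC ⇒ M = (1/2, -1)
3. G lies on line QC with QG:GC = 1:5 ⇒ G = (1/6, 1/2)
4. R is the centroid of triangle MEQ ⇒ R = (1/6, 0)
5. L is the midpoint of RM ⇒ L = (1/3, -1/2)
through A parallel to LG: direction (-1/6, 1); meets ER at Z = (10/27, 0)
Z = E + t·(R−E) with t = 20/9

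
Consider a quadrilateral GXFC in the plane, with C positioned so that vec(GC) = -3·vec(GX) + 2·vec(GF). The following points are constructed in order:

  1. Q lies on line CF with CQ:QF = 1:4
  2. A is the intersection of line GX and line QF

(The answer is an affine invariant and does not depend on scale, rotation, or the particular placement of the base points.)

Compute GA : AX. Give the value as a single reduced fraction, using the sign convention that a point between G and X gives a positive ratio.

Work in coordinates with G = (0, 0), X = (1, 0), F = (0, 1), C = (-3, 2).
1. Q lies on line CF with CQ:QF = 1:4 ⇒ Q = (-12/5, 9/5)
2. A is the intersection of line GX and line QF ⇒ A = (3, 0)
A = G + t·(X−G) with t = 3, so GA:AX = t:(1−t) = 3:-2

GA:AX = -3/2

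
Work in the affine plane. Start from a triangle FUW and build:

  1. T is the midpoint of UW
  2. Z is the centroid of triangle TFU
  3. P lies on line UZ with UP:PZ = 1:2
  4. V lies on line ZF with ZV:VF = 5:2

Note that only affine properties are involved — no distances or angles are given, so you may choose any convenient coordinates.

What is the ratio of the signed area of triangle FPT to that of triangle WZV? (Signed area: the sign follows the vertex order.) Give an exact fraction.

[FPT]:[WZV] = -49/45

Set F = (0, 0), U = (1, 0), W = (0, 1); any affine frame gives the same invariant.
1. T is the midpoint of UW ⇒ T = (1/2, 1/2)
2. Z is the centroid of triangle TFU ⇒ Z = (1/2, 1/6)
3. P lies on line UZ with UP:PZ = 1:2 ⇒ P = (5/6, 1/18)
4. V lies on line ZF with ZV:VF = 5:2 ⇒ V = (1/7, 1/21)
2·[FPT] = 7/18, 2·[WZV] = -5/14
[FPT]:[WZV] = 7/18:-5/14 = -49/45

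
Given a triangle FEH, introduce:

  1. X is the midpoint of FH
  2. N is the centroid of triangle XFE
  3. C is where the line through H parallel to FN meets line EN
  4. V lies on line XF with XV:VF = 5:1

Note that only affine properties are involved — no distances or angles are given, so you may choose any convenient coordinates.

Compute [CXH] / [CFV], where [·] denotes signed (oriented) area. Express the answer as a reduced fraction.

Choose coordinates F = (0, 0), E = (1, 0), H = (0, 1).
1. X is the midpoint of FH ⇒ X = (0, 1/2)
2. N is the centroid of triangle XFE ⇒ N = (1/3, 1/6)
3. C is where the line through H parallel to FN meets line EN ⇒ C = (-1, 1/2)
4. V lies on line XF with XV:VF = 5:1 ⇒ V = (0, 1/12)
2·[CXH] = 1/2, 2·[CFV] = 1/12
[CXH]:[CFV] = 1/2:1/12 = 6

[CXH]:[CFV] = 6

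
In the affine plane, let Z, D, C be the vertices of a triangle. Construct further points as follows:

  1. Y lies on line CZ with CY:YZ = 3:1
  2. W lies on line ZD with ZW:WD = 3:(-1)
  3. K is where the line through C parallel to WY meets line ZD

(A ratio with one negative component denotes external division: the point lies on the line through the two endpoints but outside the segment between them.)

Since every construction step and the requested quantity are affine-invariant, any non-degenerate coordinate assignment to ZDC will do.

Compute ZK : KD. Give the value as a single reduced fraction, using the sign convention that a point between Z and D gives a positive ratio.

Assign Z = (0, 0), D = (1, 0), C = (0, 1) — the answer is frame-independent, so this choice is without loss of generality.
1. Y lies on line CZ with CY:YZ = 3:1 ⇒ Y = (0, 1/4)
2. W lies on line ZD with ZW:WD = 3:(-1) ⇒ W = (3/2, 0)
3. K is where the line through C parallel to WY meets line ZD ⇒ K = (6, 0)
K = Z + t·(D−Z) with t = 6, so ZK:KD = t:(1−t) = 6:-5

ZK:KD = -6/5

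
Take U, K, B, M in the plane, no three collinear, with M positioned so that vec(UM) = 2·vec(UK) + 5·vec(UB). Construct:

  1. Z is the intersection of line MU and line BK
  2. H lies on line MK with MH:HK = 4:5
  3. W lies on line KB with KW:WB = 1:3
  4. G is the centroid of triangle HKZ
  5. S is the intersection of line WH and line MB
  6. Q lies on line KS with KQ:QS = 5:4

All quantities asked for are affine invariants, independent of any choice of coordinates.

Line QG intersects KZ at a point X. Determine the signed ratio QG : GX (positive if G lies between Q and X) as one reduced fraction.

QG:GX = 34/11

Set U = (0, 0), K = (1, 0), B = (0, 1), M = (2, 5); any affine frame gives the same invariant.
1. Z is the intersection of line MU and line BK ⇒ Z = (2/7, 5/7)
2. H lies on line MK with MH:HK = 4:5 ⇒ H = (14/9, 25/9)
3. W lies on line KB with KW:WB = 1:3 ⇒ W = (3/4, 1/4)
4. G is the centroid of triangle HKZ ⇒ G = (179/189, 220/189)
5. S is the intersection of line WH and line MB ⇒ S = (30/11, 71/11)
6. Q lies on line KS with KQ:QS = 5:4 ⇒ Q = (194/99, 355/99)
line QG meets KZ at X = (1327/2142, 815/2142)
G = Q + t·(X−Q) with t = 34/45, so QG:GX = 34/45:11/45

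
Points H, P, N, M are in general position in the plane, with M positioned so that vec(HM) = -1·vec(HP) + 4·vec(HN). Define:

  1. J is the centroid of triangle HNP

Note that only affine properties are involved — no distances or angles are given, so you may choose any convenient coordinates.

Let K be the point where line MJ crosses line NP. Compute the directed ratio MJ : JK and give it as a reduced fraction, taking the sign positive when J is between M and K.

MJ:JK = -7

Assign H = (0, 0), P = (1, 0), N = (0, 1), M = (-1, 4) — the answer is frame-independent, so this choice is without loss of generality.
1. J is the centroid of triangle HNP ⇒ J = (1/3, 1/3)
line MJ meets NP at K = (1/7, 6/7)
J = M + t·(K−M) with t = 7/6, so MJ:JK = 7/6:-1/6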